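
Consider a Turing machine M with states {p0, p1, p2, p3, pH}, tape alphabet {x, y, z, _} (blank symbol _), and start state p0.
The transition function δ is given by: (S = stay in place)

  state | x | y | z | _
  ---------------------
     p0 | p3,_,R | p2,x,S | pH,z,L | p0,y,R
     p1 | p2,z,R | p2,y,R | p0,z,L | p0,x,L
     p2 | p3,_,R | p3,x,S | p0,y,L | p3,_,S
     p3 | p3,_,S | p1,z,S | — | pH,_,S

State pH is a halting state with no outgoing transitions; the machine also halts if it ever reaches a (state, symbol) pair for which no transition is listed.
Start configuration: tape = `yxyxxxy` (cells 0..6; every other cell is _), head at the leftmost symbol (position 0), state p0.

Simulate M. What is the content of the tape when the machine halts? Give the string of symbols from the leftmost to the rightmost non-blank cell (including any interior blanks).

yxxxy

p0 | [y]xyxxxy   read y → write x, move S, go to p2
p2 | [x]xyxxxy   read x → write _, move R, go to p3
p3 | _[x]yxxxy   read x → write _, move S, go to p3
p3 | _[_]yxxxy   read _ → write _, move S, go to pH
pH | _[_]yxxxy
The non-blank tape span at halt is yxxxy.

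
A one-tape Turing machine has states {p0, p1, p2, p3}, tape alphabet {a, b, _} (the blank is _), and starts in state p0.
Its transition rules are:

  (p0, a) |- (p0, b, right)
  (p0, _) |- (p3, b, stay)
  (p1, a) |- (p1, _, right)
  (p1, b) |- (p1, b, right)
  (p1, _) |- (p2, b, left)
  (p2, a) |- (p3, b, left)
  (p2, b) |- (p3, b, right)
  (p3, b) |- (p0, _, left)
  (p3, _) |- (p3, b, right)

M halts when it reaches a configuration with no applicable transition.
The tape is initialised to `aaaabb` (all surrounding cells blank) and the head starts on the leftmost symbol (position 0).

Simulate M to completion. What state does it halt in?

state=p0 head=0 tape=[a]aaabb   (p0,a)→(p0,b,right)
state=p0 head=1 tape=b[a]aabb   (p0,a)→(p0,b,right)
state=p0 head=2 tape=bb[a]abb   (p0,a)→(p0,b,right)
state=p0 head=3 tape=bbb[a]bb   (p0,a)→(p0,b,right)
state=p0 head=4 tape=bbbb[b]b
No transition is defined for (p0, b); M halts in state p0.

p0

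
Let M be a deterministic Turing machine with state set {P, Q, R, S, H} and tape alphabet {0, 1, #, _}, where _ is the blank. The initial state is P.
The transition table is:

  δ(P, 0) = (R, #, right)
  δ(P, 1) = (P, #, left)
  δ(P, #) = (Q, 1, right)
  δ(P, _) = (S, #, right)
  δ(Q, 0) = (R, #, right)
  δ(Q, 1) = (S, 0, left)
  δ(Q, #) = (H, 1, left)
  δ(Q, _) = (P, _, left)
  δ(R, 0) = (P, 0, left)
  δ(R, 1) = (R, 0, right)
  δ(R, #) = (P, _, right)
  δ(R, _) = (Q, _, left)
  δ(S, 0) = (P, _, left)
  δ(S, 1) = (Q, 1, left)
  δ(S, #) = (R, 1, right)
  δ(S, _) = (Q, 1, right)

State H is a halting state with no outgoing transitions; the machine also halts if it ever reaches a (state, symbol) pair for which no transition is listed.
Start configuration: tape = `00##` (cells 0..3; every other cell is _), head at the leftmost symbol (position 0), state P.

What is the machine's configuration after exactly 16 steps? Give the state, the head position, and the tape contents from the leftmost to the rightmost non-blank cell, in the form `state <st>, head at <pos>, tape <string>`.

state=P head=0 tape=[0]0##_   (P,0)→(R,#,right)
state=R head=1 tape=#[0]##_   (R,0)→(P,0,left)
state=P head=0 tape=[#]0##_   (P,#)→(Q,1,right)
state=Q head=1 tape=1[0]##_   (Q,0)→(R,#,right)
state=R head=2 tape=1#[#]#_   (R,#)→(P,_,right)
state=P head=3 tape=1#_[#]_   (P,#)→(Q,1,right)
state=Q head=4 tape=1#_1[_]   (Q,_)→(P,_,left)
state=P head=3 tape=1#_[1]_   (P,1)→(P,#,left)
state=P head=2 tape=1#[_]#_   (P,_)→(S,#,right)
state=S head=3 tape=1##[#]_   (S,#)→(R,1,right)
state=R head=4 tape=1##1[_]   (R,_)→(Q,_,left)
state=Q head=3 tape=1##[1]_   (Q,1)→(S,0,left)
state=S head=2 tape=1#[#]0_   (S,#)→(R,1,right)
state=R head=3 tape=1#1[0]_   (R,0)→(P,0,left)
state=P head=2 tape=1#[1]0_   (P,1)→(P,#,left)
state=P head=1 tape=1[#]#0_   (P,#)→(Q,1,right)
state=Q head=2 tape=11[#]0_
After 16 steps: state Q, head at 2, tape 11#0.

state Q, head at 2, tape 11#0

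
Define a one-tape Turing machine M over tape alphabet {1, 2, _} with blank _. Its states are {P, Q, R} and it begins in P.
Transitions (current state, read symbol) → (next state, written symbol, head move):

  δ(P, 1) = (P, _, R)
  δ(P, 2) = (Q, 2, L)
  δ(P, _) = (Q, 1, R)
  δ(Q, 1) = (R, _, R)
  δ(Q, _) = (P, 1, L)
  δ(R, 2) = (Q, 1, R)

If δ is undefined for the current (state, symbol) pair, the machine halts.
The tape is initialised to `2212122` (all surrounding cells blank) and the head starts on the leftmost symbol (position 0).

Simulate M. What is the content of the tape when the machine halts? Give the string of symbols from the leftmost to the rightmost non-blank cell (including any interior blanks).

P | __[2]212122   read 2 → write 2, move L, go to Q
Q | _[_]2212122   read _ → write 1, move L, go to P
P | [_]12212122   read _ → write 1, move R, go to Q
Q | 1[1]2212122   read 1 → write _, move R, go to R
R | 1_[2]212122   read 2 → write 1, move R, go to Q
Q | 1_1[2]12122
The non-blank tape span at halt is 1_1212122.

1_1212122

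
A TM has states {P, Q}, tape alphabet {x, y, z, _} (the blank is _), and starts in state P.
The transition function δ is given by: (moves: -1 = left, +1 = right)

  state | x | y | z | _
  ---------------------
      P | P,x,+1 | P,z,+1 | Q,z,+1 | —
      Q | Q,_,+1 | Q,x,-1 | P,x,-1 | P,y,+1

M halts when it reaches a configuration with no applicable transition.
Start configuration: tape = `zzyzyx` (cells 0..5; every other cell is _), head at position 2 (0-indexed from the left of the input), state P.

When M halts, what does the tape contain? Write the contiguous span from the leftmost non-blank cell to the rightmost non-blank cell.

state=P head=2 tape=zz[y]zyx__   (P,y)→(P,z,+1)
state=P head=3 tape=zzz[z]yx__   (P,z)→(Q,z,+1)
state=Q head=4 tape=zzzz[y]x__   (Q,y)→(Q,x,-1)
state=Q head=3 tape=zzz[z]xx__   (Q,z)→(P,x,-1)
state=P head=2 tape=zz[z]xxx__   (P,z)→(Q,z,+1)
state=Q head=3 tape=zzz[x]xx__   (Q,x)→(Q,_,+1)
state=Q head=4 tape=zzz_[x]x__   (Q,x)→(Q,_,+1)
state=Q head=5 tape=zzz__[x]__   (Q,x)→(Q,_,+1)
state=Q head=6 tape=zzz___[_]_   (Q,_)→(P,y,+1)
state=P head=7 tape=zzz___y[_]
The non-blank tape span at halt is zzz___y.

zzz___y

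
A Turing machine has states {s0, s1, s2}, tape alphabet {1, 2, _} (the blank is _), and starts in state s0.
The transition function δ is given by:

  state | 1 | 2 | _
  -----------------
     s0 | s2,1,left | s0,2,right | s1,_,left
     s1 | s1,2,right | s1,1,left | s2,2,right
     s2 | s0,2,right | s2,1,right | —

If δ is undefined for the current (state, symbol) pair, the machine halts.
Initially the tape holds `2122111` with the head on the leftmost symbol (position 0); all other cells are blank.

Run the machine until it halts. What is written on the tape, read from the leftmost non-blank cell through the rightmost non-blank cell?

12211222

s0 | [2]122111__   read 2 → write 2, move right, go to s0
s0 | 2[1]22111__   read 1 → write 1, move left, go to s2
s2 | [2]122111__   read 2 → write 1, move right, go to s2
s2 | 1[1]22111__   read 1 → write 2, move right, go to s0
s0 | 12[2]2111__   read 2 → write 2, move right, go to s0
s0 | 122[2]111__   read 2 → write 2, move right, go to s0
s0 | 1222[1]11__   read 1 → write 1, move left, go to s2
s2 | 122[2]111__   read 2 → write 1, move right, go to s2
s2 | 1221[1]11__   read 1 → write 2, move right, go to s0
s0 | 12212[1]1__   read 1 → write 1, move left, go to s2
s2 | 1221[2]11__   read 2 → write 1, move right, go to s2
s2 | 12211[1]1__   read 1 → write 2, move right, go to s0
s0 | 122112[1]__   read 1 → write 1, move left, go to s2
s2 | 12211[2]1__   read 2 → write 1, move right, go to s2
s2 | 122111[1]__   read 1 → write 2, move right, go to s0
s0 | 1221112[_]_   read _ → write _, move left, go to s1
s1 | 122111[2]__   read 2 → write 1, move left, go to s1
s1 | 12211[1]1__   read 1 → write 2, move right, go to s1
s1 | 122112[1]__   read 1 → write 2, move right, go to s1
s1 | 1221122[_]_   read _ → write 2, move right, go to s2
s2 | 12211222[_]
The non-blank tape span at halt is 12211222.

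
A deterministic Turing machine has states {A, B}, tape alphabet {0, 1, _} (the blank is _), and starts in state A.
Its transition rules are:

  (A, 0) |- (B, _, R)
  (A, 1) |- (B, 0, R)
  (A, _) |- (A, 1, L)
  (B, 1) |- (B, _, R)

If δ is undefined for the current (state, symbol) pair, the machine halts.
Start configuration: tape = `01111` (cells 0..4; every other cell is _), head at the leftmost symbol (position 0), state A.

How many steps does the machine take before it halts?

state=A head=0 tape=[0]1111_   (A,0)→(B,_,R)
state=B head=1 tape=_[1]111_   (B,1)→(B,_,R)
state=B head=2 tape=__[1]11_   (B,1)→(B,_,R)
state=B head=3 tape=___[1]1_   (B,1)→(B,_,R)
state=B head=4 tape=____[1]_   (B,1)→(B,_,R)
state=B head=5 tape=_____[_]
M halts after 5 transitions.

5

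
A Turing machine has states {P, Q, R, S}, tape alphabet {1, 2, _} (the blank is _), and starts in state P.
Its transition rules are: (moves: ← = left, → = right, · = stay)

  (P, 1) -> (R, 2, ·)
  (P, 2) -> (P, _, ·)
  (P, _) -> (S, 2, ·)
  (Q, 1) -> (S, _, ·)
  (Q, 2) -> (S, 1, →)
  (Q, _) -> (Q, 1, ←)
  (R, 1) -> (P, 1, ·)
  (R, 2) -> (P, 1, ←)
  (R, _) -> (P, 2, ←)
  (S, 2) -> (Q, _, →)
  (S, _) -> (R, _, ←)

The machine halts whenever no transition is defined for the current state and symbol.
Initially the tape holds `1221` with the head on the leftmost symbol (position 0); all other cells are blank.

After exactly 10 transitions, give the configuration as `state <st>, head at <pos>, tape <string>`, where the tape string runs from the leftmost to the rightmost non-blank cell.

P | __[1]221   read 1 → write 2, move ·, go to R
R | __[2]221   read 2 → write 1, move ←, go to P
P | _[_]1221   read _ → write 2, move ·, go to S
S | _[2]1221   read 2 → write _, move →, go to Q
Q | __[1]221   read 1 → write _, move ·, go to S
S | __[_]221   read _ → write _, move ←, go to R
R | _[_]_221   read _ → write 2, move ←, go to P
P | [_]2_221   read _ → write 2, move ·, go to S
S | [2]2_221   read 2 → write _, move →, go to Q
Q | _[2]_221   read 2 → write 1, move →, go to S
S | _1[_]221
After 10 steps: state S, head at 0, tape 1_221.

state S, head at 0, tape 1_221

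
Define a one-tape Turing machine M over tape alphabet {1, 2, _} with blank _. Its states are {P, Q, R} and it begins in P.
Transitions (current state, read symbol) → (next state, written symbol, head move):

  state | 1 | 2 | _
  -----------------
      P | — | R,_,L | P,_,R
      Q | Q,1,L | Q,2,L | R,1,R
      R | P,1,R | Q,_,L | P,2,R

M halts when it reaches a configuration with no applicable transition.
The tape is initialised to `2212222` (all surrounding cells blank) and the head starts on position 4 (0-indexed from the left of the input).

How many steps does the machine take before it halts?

P | __2212[2]22   read 2 → write _, move L, go to R
R | __221[2]_22   read 2 → write _, move L, go to Q
Q | __22[1]__22   read 1 → write 1, move L, go to Q
Q | __2[2]1__22   read 2 → write 2, move L, go to Q
Q | __[2]21__22   read 2 → write 2, move L, go to Q
Q | _[_]221__22   read _ → write 1, move R, go to R
R | _1[2]21__22   read 2 → write _, move L, go to Q
Q | _[1]_21__22   read 1 → write 1, move L, go to Q
Q | [_]1_21__22   read _ → write 1, move R, go to R
R | 1[1]_21__22   read 1 → write 1, move R, go to P
P | 11[_]21__22   read _ → write _, move R, go to P
P | 11_[2]1__22   read 2 → write _, move L, go to R
R | 11[_]_1__22   read _ → write 2, move R, go to P
P | 112[_]1__22   read _ → write _, move R, go to P
P | 112_[1]__22
M halts after 14 transitions.

14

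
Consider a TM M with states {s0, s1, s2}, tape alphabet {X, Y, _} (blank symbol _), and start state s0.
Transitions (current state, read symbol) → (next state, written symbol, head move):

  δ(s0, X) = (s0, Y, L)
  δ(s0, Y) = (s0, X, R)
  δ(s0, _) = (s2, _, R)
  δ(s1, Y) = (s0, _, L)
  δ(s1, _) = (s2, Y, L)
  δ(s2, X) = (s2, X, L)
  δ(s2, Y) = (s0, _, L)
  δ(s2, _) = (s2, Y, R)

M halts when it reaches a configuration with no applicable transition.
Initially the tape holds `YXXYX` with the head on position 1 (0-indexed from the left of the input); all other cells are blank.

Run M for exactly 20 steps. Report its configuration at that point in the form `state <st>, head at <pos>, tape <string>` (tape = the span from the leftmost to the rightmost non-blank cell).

s0 | _Y[X]XYX   read X → write Y, move L, go to s0
s0 | _[Y]YXYX   read Y → write X, move R, go to s0
s0 | _X[Y]XYX   read Y → write X, move R, go to s0
s0 | _XX[X]YX   read X → write Y, move L, go to s0
s0 | _X[X]YYX   read X → write Y, move L, go to s0
s0 | _[X]YYYX   read X → write Y, move L, go to s0
s0 | [_]YYYYX   read _ → write _, move R, go to s2
s2 | _[Y]YYYX   read Y → write _, move L, go to s0
s0 | [_]_YYYX   read _ → write _, move R, go to s2
s2 | _[_]YYYX   read _ → write Y, move R, go to s2
s2 | _Y[Y]YYX   read Y → write _, move L, go to s0
s0 | _[Y]_YYX   read Y → write X, move R, go to s0
s0 | _X[_]YYX   read _ → write _, move R, go to s2
s2 | _X_[Y]YX   read Y → write _, move L, go to s0
s0 | _X[_]_YX   read _ → write _, move R, go to s2
s2 | _X_[_]YX   read _ → write Y, move R, go to s2
s2 | _X_Y[Y]X   read Y → write _, move L, go to s0
s0 | _X_[Y]_X   read Y → write X, move R, go to s0
s0 | _X_X[_]X   read _ → write _, move R, go to s2
s2 | _X_X_[X]   read X → write X, move L, go to s2
s2 | _X_X[_]X
After 20 steps: state s2, head at 3, tape X_X_X.

state s2, head at 3, tape X_X_X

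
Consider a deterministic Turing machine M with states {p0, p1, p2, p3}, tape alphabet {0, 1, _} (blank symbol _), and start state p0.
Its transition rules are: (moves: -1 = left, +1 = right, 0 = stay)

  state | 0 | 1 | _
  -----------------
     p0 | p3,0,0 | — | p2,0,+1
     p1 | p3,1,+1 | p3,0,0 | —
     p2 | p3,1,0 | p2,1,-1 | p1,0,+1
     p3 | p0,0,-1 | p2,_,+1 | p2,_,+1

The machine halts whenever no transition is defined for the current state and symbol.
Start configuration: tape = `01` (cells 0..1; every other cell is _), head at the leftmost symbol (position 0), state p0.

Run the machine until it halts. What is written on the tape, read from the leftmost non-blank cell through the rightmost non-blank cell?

p0 | __[0]1__   read 0 → write 0, move 0, go to p3
p3 | __[0]1__   read 0 → write 0, move -1, go to p0
p0 | _[_]01__   read _ → write 0, move +1, go to p2
p2 | _0[0]1__   read 0 → write 1, move 0, go to p3
p3 | _0[1]1__   read 1 → write _, move +1, go to p2
p2 | _0_[1]__   read 1 → write 1, move -1, go to p2
p2 | _0[_]1__   read _ → write 0, move +1, go to p1
p1 | _00[1]__   read 1 → write 0, move 0, go to p3
p3 | _00[0]__   read 0 → write 0, move -1, go to p0
p0 | _0[0]0__   read 0 → write 0, move 0, go to p3
p3 | _0[0]0__   read 0 → write 0, move -1, go to p0
p0 | _[0]00__   read 0 → write 0, move 0, go to p3
p3 | _[0]00__   read 0 → write 0, move -1, go to p0
p0 | [_]000__   read _ → write 0, move +1, go to p2
p2 | 0[0]00__   read 0 → write 1, move 0, go to p3
p3 | 0[1]00__   read 1 → write _, move +1, go to p2
p2 | 0_[0]0__   read 0 → write 1, move 0, go to p3
p3 | 0_[1]0__   read 1 → write _, move +1, go to p2
p2 | 0__[0]__   read 0 → write 1, move 0, go to p3
p3 | 0__[1]__   read 1 → write _, move +1, go to p2
p2 | 0___[_]_   read _ → write 0, move +1, go to p1
p1 | 0___0[_]
The non-blank tape span at halt is 0___0.

0___0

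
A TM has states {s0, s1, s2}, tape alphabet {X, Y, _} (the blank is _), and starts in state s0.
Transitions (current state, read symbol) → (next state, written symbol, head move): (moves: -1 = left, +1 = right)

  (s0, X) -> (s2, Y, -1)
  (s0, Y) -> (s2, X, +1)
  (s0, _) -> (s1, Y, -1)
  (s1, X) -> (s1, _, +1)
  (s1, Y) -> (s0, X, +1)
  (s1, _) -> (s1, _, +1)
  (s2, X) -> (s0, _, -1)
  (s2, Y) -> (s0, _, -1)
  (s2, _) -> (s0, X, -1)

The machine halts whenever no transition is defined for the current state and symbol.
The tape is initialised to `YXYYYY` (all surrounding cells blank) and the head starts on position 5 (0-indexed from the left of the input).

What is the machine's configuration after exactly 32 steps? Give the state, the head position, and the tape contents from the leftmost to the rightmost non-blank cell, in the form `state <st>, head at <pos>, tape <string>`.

state=s0 head=5 tape=__YXYYY[Y]_   (s0,Y)→(s2,X,+1)
state=s2 head=6 tape=__YXYYYX[_]   (s2,_)→(s0,X,-1)
state=s0 head=5 tape=__YXYYY[X]X   (s0,X)→(s2,Y,-1)
state=s2 head=4 tape=__YXYY[Y]YX   (s2,Y)→(s0,_,-1)
state=s0 head=3 tape=__YXY[Y]_YX   (s0,Y)→(s2,X,+1)
state=s2 head=4 tape=__YXYX[_]YX   (s2,_)→(s0,X,-1)
state=s0 head=3 tape=__YXY[X]XYX   (s0,X)→(s2,Y,-1)
state=s2 head=2 tape=__YX[Y]YXYX   (s2,Y)→(s0,_,-1)
state=s0 head=1 tape=__Y[X]_YXYX   (s0,X)→(s2,Y,-1)
state=s2 head=0 tape=__[Y]Y_YXYX   (s2,Y)→(s0,_,-1)
state=s0 head=-1 tape=_[_]_Y_YXYX   (s0,_)→(s1,Y,-1)
state=s1 head=-2 tape=[_]Y_Y_YXYX   (s1,_)→(s1,_,+1)
state=s1 head=-1 tape=_[Y]_Y_YXYX   (s1,Y)→(s0,X,+1)
state=s0 head=0 tape=_X[_]Y_YXYX   (s0,_)→(s1,Y,-1)
state=s1 head=-1 tape=_[X]YY_YXYX   (s1,X)→(s1,_,+1)
state=s1 head=0 tape=__[Y]Y_YXYX   (s1,Y)→(s0,X,+1)
state=s0 head=1 tape=__X[Y]_YXYX   (s0,Y)→(s2,X,+1)
state=s2 head=2 tape=__XX[_]YXYX   (s2,_)→(s0,X,-1)
state=s0 head=1 tape=__X[X]XYXYX   (s0,X)→(s2,Y,-1)
state=s2 head=0 tape=__[X]YXYXYX   (s2,X)→(s0,_,-1)
state=s0 head=-1 tape=_[_]_YXYXYX   (s0,_)→(s1,Y,-1)
state=s1 head=-2 tape=[_]Y_YXYXYX   (s1,_)→(s1,_,+1)
state=s1 head=-1 tape=_[Y]_YXYXYX   (s1,Y)→(s0,X,+1)
state=s0 head=0 tape=_X[_]YXYXYX   (s0,_)→(s1,Y,-1)
state=s1 head=-1 tape=_[X]YYXYXYX   (s1,X)→(s1,_,+1)
state=s1 head=0 tape=__[Y]YXYXYX   (s1,Y)→(s0,X,+1)
state=s0 head=1 tape=__X[Y]XYXYX   (s0,Y)→(s2,X,+1)
state=s2 head=2 tape=__XX[X]YXYX   (s2,X)→(s0,_,-1)
state=s0 head=1 tape=__X[X]_YXYX   (s0,X)→(s2,Y,-1)
state=s2 head=0 tape=__[X]Y_YXYX   (s2,X)→(s0,_,-1)
state=s0 head=-1 tape=_[_]_Y_YXYX   (s0,_)→(s1,Y,-1)
state=s1 head=-2 tape=[_]Y_Y_YXYX   (s1,_)→(s1,_,+1)
state=s1 head=-1 tape=_[Y]_Y_YXYX
After 32 steps: state s1, head at -1, tape Y_Y_YXYX.

state s1, head at -1, tape Y_Y_YXYX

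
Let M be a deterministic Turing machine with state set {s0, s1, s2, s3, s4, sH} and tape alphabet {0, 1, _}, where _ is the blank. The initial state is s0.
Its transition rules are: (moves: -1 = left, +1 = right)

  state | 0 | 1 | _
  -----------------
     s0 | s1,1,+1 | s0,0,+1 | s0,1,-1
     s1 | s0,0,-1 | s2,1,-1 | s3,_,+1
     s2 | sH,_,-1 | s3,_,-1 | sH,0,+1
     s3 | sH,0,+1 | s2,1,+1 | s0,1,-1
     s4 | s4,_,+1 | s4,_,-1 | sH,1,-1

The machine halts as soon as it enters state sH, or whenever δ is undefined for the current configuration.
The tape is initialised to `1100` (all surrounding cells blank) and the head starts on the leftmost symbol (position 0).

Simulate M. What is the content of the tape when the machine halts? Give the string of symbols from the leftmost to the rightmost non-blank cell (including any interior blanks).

00000_1

state=s0 head=0 tape=[1]100___   (s0,1)→(s0,0,+1)
state=s0 head=1 tape=0[1]00___   (s0,1)→(s0,0,+1)
state=s0 head=2 tape=00[0]0___   (s0,0)→(s1,1,+1)
state=s1 head=3 tape=001[0]___   (s1,0)→(s0,0,-1)
state=s0 head=2 tape=00[1]0___   (s0,1)→(s0,0,+1)
state=s0 head=3 tape=000[0]___   (s0,0)→(s1,1,+1)
state=s1 head=4 tape=0001[_]__   (s1,_)→(s3,_,+1)
state=s3 head=5 tape=0001_[_]_   (s3,_)→(s0,1,-1)
state=s0 head=4 tape=0001[_]1_   (s0,_)→(s0,1,-1)
state=s0 head=3 tape=000[1]11_   (s0,1)→(s0,0,+1)
state=s0 head=4 tape=0000[1]1_   (s0,1)→(s0,0,+1)
state=s0 head=5 tape=00000[1]_   (s0,1)→(s0,0,+1)
state=s0 head=6 tape=000000[_]   (s0,_)→(s0,1,-1)
state=s0 head=5 tape=00000[0]1   (s0,0)→(s1,1,+1)
state=s1 head=6 tape=000001[1]   (s1,1)→(s2,1,-1)
state=s2 head=5 tape=00000[1]1   (s2,1)→(s3,_,-1)
state=s3 head=4 tape=0000[0]_1   (s3,0)→(sH,0,+1)
state=sH head=5 tape=00000[_]1
The non-blank tape span at halt is 00000_1.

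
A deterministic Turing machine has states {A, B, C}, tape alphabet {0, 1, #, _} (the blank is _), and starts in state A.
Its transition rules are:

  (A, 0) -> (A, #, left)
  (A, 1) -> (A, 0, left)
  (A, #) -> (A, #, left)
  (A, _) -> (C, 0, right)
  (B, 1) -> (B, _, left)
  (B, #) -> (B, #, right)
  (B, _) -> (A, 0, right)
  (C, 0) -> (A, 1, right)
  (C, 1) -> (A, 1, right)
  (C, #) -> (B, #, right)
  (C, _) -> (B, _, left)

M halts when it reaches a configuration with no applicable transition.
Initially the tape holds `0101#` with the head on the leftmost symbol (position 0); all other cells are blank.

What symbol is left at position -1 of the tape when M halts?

#

state=A head=0 tape=___[0]101#___   (A,0)→(A,#,left)
state=A head=-1 tape=__[_]#101#___   (A,_)→(C,0,right)
state=C head=0 tape=__0[#]101#___   (C,#)→(B,#,right)
state=B head=1 tape=__0#[1]01#___   (B,1)→(B,_,left)
state=B head=0 tape=__0[#]_01#___   (B,#)→(B,#,right)
state=B head=1 tape=__0#[_]01#___   (B,_)→(A,0,right)
state=A head=2 tape=__0#0[0]1#___   (A,0)→(A,#,left)
state=A head=1 tape=__0#[0]#1#___   (A,0)→(A,#,left)
state=A head=0 tape=__0[#]##1#___   (A,#)→(A,#,left)
state=A head=-1 tape=__[0]###1#___   (A,0)→(A,#,left)
state=A head=-2 tape=_[_]####1#___   (A,_)→(C,0,right)
state=C head=-1 tape=_0[#]###1#___   (C,#)→(B,#,right)
state=B head=0 tape=_0#[#]##1#___   (B,#)→(B,#,right)
state=B head=1 tape=_0##[#]#1#___   (B,#)→(B,#,right)
state=B head=2 tape=_0###[#]1#___   (B,#)→(B,#,right)
state=B head=3 tape=_0####[1]#___   (B,1)→(B,_,left)
state=B head=2 tape=_0###[#]_#___   (B,#)→(B,#,right)
state=B head=3 tape=_0####[_]#___   (B,_)→(A,0,right)
state=A head=4 tape=_0####0[#]___   (A,#)→(A,#,left)
state=A head=3 tape=_0####[0]#___   (A,0)→(A,#,left)
state=A head=2 tape=_0###[#]##___   (A,#)→(A,#,left)
state=A head=1 tape=_0##[#]###___   (A,#)→(A,#,left)
state=A head=0 tape=_0#[#]####___   (A,#)→(A,#,left)
state=A head=-1 tape=_0[#]#####___   (A,#)→(A,#,left)
state=A head=-2 tape=_[0]######___   (A,0)→(A,#,left)
state=A head=-3 tape=[_]#######___   (A,_)→(C,0,right)
state=C head=-2 tape=0[#]######___   (C,#)→(B,#,right)
state=B head=-1 tape=0#[#]#####___   (B,#)→(B,#,right)
state=B head=0 tape=0##[#]####___   (B,#)→(B,#,right)
state=B head=1 tape=0###[#]###___   (B,#)→(B,#,right)
state=B head=2 tape=0####[#]##___   (B,#)→(B,#,right)
state=B head=3 tape=0#####[#]#___   (B,#)→(B,#,right)
state=B head=4 tape=0######[#]___   (B,#)→(B,#,right)
state=B head=5 tape=0#######[_]__   (B,_)→(A,0,right)
state=A head=6 tape=0#######0[_]_   (A,_)→(C,0,right)
state=C head=7 tape=0#######00[_]   (C,_)→(B,_,left)
state=B head=6 tape=0#######0[0]_
Cell -1 holds # when M halts.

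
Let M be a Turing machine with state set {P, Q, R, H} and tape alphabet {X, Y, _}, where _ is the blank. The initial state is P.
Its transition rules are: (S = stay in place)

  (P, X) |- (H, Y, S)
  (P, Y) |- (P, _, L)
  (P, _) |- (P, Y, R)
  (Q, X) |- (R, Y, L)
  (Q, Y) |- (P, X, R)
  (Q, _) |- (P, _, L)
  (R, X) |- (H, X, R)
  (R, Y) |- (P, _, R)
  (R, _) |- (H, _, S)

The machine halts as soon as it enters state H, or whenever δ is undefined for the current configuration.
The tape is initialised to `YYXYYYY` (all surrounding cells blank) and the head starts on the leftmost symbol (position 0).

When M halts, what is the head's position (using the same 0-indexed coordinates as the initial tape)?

2

P | __[Y]YXYYYY   read Y → write _, move L, go to P
P | _[_]_YXYYYY   read _ → write Y, move R, go to P
P | _Y[_]YXYYYY   read _ → write Y, move R, go to P
P | _YY[Y]XYYYY   read Y → write _, move L, go to P
P | _Y[Y]_XYYYY   read Y → write _, move L, go to P
P | _[Y]__XYYYY   read Y → write _, move L, go to P
P | [_]___XYYYY   read _ → write Y, move R, go to P
P | Y[_]__XYYYY   read _ → write Y, move R, go to P
P | YY[_]_XYYYY   read _ → write Y, move R, go to P
P | YYY[_]XYYYY   read _ → write Y, move R, go to P
P | YYYY[X]YYYY   read X → write Y, move S, go to H
H | YYYY[Y]YYYY
At halt the head is at cell 2.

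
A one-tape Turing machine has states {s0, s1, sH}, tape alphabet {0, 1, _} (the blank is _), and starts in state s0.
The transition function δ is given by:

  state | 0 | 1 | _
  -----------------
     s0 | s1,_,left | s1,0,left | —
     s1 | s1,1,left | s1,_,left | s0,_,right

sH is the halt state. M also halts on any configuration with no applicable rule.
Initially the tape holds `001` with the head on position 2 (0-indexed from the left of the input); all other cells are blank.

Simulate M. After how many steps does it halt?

s0 | _00[1]   read 1 → write 0, move left, go to s1
s1 | _0[0]0   read 0 → write 1, move left, go to s1
s1 | _[0]10   read 0 → write 1, move left, go to s1
s1 | [_]110   read _ → write _, move right, go to s0
s0 | _[1]10   read 1 → write 0, move left, go to s1
s1 | [_]010   read _ → write _, move right, go to s0
s0 | _[0]10   read 0 → write _, move left, go to s1
s1 | [_]_10   read _ → write _, move right, go to s0
s0 | _[_]10
M halts after 8 transitions.

8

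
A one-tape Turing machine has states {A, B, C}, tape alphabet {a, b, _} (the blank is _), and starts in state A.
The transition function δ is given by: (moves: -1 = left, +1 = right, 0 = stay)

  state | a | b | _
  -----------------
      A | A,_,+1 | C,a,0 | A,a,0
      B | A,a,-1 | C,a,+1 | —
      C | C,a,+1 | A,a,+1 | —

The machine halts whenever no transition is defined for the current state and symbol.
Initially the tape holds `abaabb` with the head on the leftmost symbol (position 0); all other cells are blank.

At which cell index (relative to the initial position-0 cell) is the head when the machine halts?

6

A | [a]baabb_   read a → write _, move +1, go to A
A | _[b]aabb_   read b → write a, move 0, go to C
C | _[a]aabb_   read a → write a, move +1, go to C
C | _a[a]abb_   read a → write a, move +1, go to C
C | _aa[a]bb_   read a → write a, move +1, go to C
C | _aaa[b]b_   read b → write a, move +1, go to A
A | _aaaa[b]_   read b → write a, move 0, go to C
C | _aaaa[a]_   read a → write a, move +1, go to C
C | _aaaaa[_]
At halt the head is at cell 6.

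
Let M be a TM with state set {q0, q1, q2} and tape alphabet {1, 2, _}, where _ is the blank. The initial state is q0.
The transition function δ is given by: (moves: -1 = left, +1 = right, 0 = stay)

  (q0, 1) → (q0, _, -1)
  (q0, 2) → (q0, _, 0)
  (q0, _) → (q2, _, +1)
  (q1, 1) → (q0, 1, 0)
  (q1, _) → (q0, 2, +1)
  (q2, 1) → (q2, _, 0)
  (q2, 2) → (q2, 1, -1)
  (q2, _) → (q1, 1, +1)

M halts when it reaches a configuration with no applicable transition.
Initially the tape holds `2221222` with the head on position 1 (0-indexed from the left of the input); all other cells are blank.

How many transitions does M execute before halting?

15

state=q0 head=1 tape=2[2]21222   (q0,2)→(q0,_,0)
state=q0 head=1 tape=2[_]21222   (q0,_)→(q2,_,+1)
state=q2 head=2 tape=2_[2]1222   (q2,2)→(q2,1,-1)
state=q2 head=1 tape=2[_]11222   (q2,_)→(q1,1,+1)
state=q1 head=2 tape=21[1]1222   (q1,1)→(q0,1,0)
state=q0 head=2 tape=21[1]1222   (q0,1)→(q0,_,-1)
state=q0 head=1 tape=2[1]_1222   (q0,1)→(q0,_,-1)
state=q0 head=0 tape=[2]__1222   (q0,2)→(q0,_,0)
state=q0 head=0 tape=[_]__1222   (q0,_)→(q2,_,+1)
state=q2 head=1 tape=_[_]_1222   (q2,_)→(q1,1,+1)
state=q1 head=2 tape=_1[_]1222   (q1,_)→(q0,2,+1)
state=q0 head=3 tape=_12[1]222   (q0,1)→(q0,_,-1)
state=q0 head=2 tape=_1[2]_222   (q0,2)→(q0,_,0)
state=q0 head=2 tape=_1[_]_222   (q0,_)→(q2,_,+1)
state=q2 head=3 tape=_1_[_]222   (q2,_)→(q1,1,+1)
state=q1 head=4 tape=_1_1[2]22
M halts after 15 transitions.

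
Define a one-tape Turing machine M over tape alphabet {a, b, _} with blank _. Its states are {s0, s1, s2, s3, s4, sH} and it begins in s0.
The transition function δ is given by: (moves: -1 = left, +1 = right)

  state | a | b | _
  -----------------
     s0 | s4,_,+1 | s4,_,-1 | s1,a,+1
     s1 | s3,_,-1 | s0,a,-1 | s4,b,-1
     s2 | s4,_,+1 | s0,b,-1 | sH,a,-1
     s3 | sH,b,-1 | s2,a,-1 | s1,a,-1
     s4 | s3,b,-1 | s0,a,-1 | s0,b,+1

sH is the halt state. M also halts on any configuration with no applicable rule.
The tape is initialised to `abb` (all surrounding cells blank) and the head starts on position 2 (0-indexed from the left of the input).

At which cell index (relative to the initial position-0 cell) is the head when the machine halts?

s0 | ____ab[b]   read b → write _, move -1, go to s4
s4 | ____a[b]_   read b → write a, move -1, go to s0
s0 | ____[a]a_   read a → write _, move +1, go to s4
s4 | _____[a]_   read a → write b, move -1, go to s3
s3 | ____[_]b_   read _ → write a, move -1, go to s1
s1 | ___[_]ab_   read _ → write b, move -1, go to s4
s4 | __[_]bab_   read _ → write b, move +1, go to s0
s0 | __b[b]ab_   read b → write _, move -1, go to s4
s4 | __[b]_ab_   read b → write a, move -1, go to s0
s0 | _[_]a_ab_   read _ → write a, move +1, go to s1
s1 | _a[a]_ab_   read a → write _, move -1, go to s3
s3 | _[a]__ab_   read a → write b, move -1, go to sH
sH | [_]b__ab_
At halt the head is at cell -4.

-4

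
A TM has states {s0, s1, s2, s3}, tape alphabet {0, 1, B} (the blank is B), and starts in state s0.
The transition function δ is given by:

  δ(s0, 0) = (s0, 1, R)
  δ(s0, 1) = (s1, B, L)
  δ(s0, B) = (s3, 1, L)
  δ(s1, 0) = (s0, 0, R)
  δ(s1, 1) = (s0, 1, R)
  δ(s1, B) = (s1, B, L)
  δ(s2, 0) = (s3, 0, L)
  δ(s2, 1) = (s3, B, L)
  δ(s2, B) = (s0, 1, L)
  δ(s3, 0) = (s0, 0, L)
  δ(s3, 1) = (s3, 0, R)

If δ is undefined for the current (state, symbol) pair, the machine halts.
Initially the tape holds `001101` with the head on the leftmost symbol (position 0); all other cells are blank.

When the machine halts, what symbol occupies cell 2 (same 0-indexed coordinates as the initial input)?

state=s0 head=0 tape=[0]01101B   (s0,0)→(s0,1,R)
state=s0 head=1 tape=1[0]1101B   (s0,0)→(s0,1,R)
state=s0 head=2 tape=11[1]101B   (s0,1)→(s1,B,L)
state=s1 head=1 tape=1[1]B101B   (s1,1)→(s0,1,R)
state=s0 head=2 tape=11[B]101B   (s0,B)→(s3,1,L)
state=s3 head=1 tape=1[1]1101B   (s3,1)→(s3,0,R)
state=s3 head=2 tape=10[1]101B   (s3,1)→(s3,0,R)
state=s3 head=3 tape=100[1]01B   (s3,1)→(s3,0,R)
state=s3 head=4 tape=1000[0]1B   (s3,0)→(s0,0,L)
state=s0 head=3 tape=100[0]01B   (s0,0)→(s0,1,R)
state=s0 head=4 tape=1001[0]1B   (s0,0)→(s0,1,R)
state=s0 head=5 tape=10011[1]B   (s0,1)→(s1,B,L)
state=s1 head=4 tape=1001[1]BB   (s1,1)→(s0,1,R)
state=s0 head=5 tape=10011[B]B   (s0,B)→(s3,1,L)
state=s3 head=4 tape=1001[1]1B   (s3,1)→(s3,0,R)
state=s3 head=5 tape=10010[1]B   (s3,1)→(s3,0,R)
state=s3 head=6 tape=100100[B]
Cell 2 holds 0 when M halts.

0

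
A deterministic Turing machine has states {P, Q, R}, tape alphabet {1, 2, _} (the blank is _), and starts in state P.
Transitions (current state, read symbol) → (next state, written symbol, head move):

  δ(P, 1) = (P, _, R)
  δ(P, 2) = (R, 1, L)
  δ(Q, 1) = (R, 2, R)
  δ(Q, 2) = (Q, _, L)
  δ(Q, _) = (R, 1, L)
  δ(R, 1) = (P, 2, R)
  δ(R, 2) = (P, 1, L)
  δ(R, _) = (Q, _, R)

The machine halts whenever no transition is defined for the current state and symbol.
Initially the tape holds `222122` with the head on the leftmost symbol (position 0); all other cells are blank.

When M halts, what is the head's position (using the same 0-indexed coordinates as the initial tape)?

P | _[2]22122_   read 2 → write 1, move L, go to R
R | [_]122122_   read _ → write _, move R, go to Q
Q | _[1]22122_   read 1 → write 2, move R, go to R
R | _2[2]2122_   read 2 → write 1, move L, go to P
P | _[2]12122_   read 2 → write 1, move L, go to R
R | [_]112122_   read _ → write _, move R, go to Q
Q | _[1]12122_   read 1 → write 2, move R, go to R
R | _2[1]2122_   read 1 → write 2, move R, go to P
P | _22[2]122_   read 2 → write 1, move L, go to R
R | _2[2]1122_   read 2 → write 1, move L, go to P
P | _[2]11122_   read 2 → write 1, move L, go to R
R | [_]111122_   read _ → write _, move R, go to Q
Q | _[1]11122_   read 1 → write 2, move R, go to R
R | _2[1]1122_   read 1 → write 2, move R, go to P
P | _22[1]122_   read 1 → write _, move R, go to P
P | _22_[1]22_   read 1 → write _, move R, go to P
P | _22__[2]2_   read 2 → write 1, move L, go to R
R | _22_[_]12_   read _ → write _, move R, go to Q
Q | _22__[1]2_   read 1 → write 2, move R, go to R
R | _22__2[2]_   read 2 → write 1, move L, go to P
P | _22__[2]1_   read 2 → write 1, move L, go to R
R | _22_[_]11_   read _ → write _, move R, go to Q
Q | _22__[1]1_   read 1 → write 2, move R, go to R
R | _22__2[1]_   read 1 → write 2, move R, go to P
P | _22__22[_]
At halt the head is at cell 6.

6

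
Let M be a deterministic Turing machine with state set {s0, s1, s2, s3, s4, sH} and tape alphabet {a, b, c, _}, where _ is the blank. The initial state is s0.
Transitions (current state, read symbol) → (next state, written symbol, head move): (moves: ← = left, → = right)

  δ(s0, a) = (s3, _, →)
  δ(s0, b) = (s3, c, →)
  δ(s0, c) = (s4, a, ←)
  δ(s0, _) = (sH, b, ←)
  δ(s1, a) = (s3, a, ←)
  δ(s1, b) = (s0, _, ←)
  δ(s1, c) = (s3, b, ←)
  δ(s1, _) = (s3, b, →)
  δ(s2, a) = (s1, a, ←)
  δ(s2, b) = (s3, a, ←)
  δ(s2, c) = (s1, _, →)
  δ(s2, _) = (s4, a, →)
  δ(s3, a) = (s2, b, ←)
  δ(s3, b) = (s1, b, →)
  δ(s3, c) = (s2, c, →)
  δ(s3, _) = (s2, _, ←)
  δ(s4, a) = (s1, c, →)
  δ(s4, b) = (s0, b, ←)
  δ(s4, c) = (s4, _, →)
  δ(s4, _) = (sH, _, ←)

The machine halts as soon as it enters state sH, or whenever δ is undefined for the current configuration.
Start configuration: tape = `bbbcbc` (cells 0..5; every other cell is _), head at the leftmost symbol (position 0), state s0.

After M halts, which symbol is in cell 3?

a

state=s0 head=0 tape=[b]bbcbc   (s0,b)→(s3,c,→)
state=s3 head=1 tape=c[b]bcbc   (s3,b)→(s1,b,→)
state=s1 head=2 tape=cb[b]cbc   (s1,b)→(s0,_,←)
state=s0 head=1 tape=c[b]_cbc   (s0,b)→(s3,c,→)
state=s3 head=2 tape=cc[_]cbc   (s3,_)→(s2,_,←)
state=s2 head=1 tape=c[c]_cbc   (s2,c)→(s1,_,→)
state=s1 head=2 tape=c_[_]cbc   (s1,_)→(s3,b,→)
state=s3 head=3 tape=c_b[c]bc   (s3,c)→(s2,c,→)
state=s2 head=4 tape=c_bc[b]c   (s2,b)→(s3,a,←)
state=s3 head=3 tape=c_b[c]ac   (s3,c)→(s2,c,→)
state=s2 head=4 tape=c_bc[a]c   (s2,a)→(s1,a,←)
state=s1 head=3 tape=c_b[c]ac   (s1,c)→(s3,b,←)
state=s3 head=2 tape=c_[b]bac   (s3,b)→(s1,b,→)
state=s1 head=3 tape=c_b[b]ac   (s1,b)→(s0,_,←)
state=s0 head=2 tape=c_[b]_ac   (s0,b)→(s3,c,→)
state=s3 head=3 tape=c_c[_]ac   (s3,_)→(s2,_,←)
state=s2 head=2 tape=c_[c]_ac   (s2,c)→(s1,_,→)
state=s1 head=3 tape=c__[_]ac   (s1,_)→(s3,b,→)
state=s3 head=4 tape=c__b[a]c   (s3,a)→(s2,b,←)
state=s2 head=3 tape=c__[b]bc   (s2,b)→(s3,a,←)
state=s3 head=2 tape=c_[_]abc   (s3,_)→(s2,_,←)
state=s2 head=1 tape=c[_]_abc   (s2,_)→(s4,a,→)
state=s4 head=2 tape=ca[_]abc   (s4,_)→(sH,_,←)
state=sH head=1 tape=c[a]_abc
Cell 3 holds a when M halts.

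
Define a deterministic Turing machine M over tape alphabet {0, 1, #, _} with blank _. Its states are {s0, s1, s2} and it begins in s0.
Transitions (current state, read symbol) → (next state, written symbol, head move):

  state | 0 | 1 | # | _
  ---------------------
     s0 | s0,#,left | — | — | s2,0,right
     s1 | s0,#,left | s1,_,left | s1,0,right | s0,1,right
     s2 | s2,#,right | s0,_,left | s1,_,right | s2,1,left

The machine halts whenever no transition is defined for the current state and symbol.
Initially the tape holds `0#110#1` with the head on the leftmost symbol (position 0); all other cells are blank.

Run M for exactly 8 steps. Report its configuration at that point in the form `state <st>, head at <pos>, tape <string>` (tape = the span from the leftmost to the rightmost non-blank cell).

state s1, head at 2, tape 00__10#1

state=s0 head=0 tape=_[0]#110#1   (s0,0)→(s0,#,left)
state=s0 head=-1 tape=[_]##110#1   (s0,_)→(s2,0,right)
state=s2 head=0 tape=0[#]#110#1   (s2,#)→(s1,_,right)
state=s1 head=1 tape=0_[#]110#1   (s1,#)→(s1,0,right)
state=s1 head=2 tape=0_0[1]10#1   (s1,1)→(s1,_,left)
state=s1 head=1 tape=0_[0]_10#1   (s1,0)→(s0,#,left)
state=s0 head=0 tape=0[_]#_10#1   (s0,_)→(s2,0,right)
state=s2 head=1 tape=00[#]_10#1   (s2,#)→(s1,_,right)
state=s1 head=2 tape=00_[_]10#1
After 8 steps: state s1, head at 2, tape 00__10#1.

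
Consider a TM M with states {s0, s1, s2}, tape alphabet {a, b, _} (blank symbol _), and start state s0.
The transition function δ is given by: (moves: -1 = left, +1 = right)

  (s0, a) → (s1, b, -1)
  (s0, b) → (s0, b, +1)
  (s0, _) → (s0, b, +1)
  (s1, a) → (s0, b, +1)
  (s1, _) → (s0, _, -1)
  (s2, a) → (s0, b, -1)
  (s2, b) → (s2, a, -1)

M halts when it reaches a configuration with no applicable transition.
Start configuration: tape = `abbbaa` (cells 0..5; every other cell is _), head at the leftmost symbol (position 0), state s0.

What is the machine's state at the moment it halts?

s1

s0 | __[a]bbbaa   read a → write b, move -1, go to s1
s1 | _[_]bbbbaa   read _ → write _, move -1, go to s0
s0 | [_]_bbbbaa   read _ → write b, move +1, go to s0
s0 | b[_]bbbbaa   read _ → write b, move +1, go to s0
s0 | bb[b]bbbaa   read b → write b, move +1, go to s0
s0 | bbb[b]bbaa   read b → write b, move +1, go to s0
s0 | bbbb[b]baa   read b → write b, move +1, go to s0
s0 | bbbbb[b]aa   read b → write b, move +1, go to s0
s0 | bbbbbb[a]a   read a → write b, move -1, go to s1
s1 | bbbbb[b]ba
No transition is defined for (s1, b); M halts in state s1.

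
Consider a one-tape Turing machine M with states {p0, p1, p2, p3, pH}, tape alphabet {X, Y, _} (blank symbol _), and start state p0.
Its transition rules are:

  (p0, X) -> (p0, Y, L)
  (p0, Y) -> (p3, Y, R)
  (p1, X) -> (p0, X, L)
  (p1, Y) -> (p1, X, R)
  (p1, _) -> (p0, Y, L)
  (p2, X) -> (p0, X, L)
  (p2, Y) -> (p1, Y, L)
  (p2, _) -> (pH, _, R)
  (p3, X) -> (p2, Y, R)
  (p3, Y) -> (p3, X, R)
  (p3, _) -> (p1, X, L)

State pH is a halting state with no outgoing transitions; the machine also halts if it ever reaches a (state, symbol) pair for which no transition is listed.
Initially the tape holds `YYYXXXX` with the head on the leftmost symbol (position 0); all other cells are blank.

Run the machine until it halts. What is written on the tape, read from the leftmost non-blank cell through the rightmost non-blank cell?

YXXYYYY

state=p0 head=0 tape=[Y]YYXXXX__   (p0,Y)→(p3,Y,R)
state=p3 head=1 tape=Y[Y]YXXXX__   (p3,Y)→(p3,X,R)
state=p3 head=2 tape=YX[Y]XXXX__   (p3,Y)→(p3,X,R)
state=p3 head=3 tape=YXX[X]XXX__   (p3,X)→(p2,Y,R)
state=p2 head=4 tape=YXXY[X]XX__   (p2,X)→(p0,X,L)
state=p0 head=3 tape=YXX[Y]XXX__   (p0,Y)→(p3,Y,R)
state=p3 head=4 tape=YXXY[X]XX__   (p3,X)→(p2,Y,R)
state=p2 head=5 tape=YXXYY[X]X__   (p2,X)→(p0,X,L)
state=p0 head=4 tape=YXXY[Y]XX__   (p0,Y)→(p3,Y,R)
state=p3 head=5 tape=YXXYY[X]X__   (p3,X)→(p2,Y,R)
state=p2 head=6 tape=YXXYYY[X]__   (p2,X)→(p0,X,L)
state=p0 head=5 tape=YXXYY[Y]X__   (p0,Y)→(p3,Y,R)
state=p3 head=6 tape=YXXYYY[X]__   (p3,X)→(p2,Y,R)
state=p2 head=7 tape=YXXYYYY[_]_   (p2,_)→(pH,_,R)
state=pH head=8 tape=YXXYYYY_[_]
The non-blank tape span at halt is YXXYYYY.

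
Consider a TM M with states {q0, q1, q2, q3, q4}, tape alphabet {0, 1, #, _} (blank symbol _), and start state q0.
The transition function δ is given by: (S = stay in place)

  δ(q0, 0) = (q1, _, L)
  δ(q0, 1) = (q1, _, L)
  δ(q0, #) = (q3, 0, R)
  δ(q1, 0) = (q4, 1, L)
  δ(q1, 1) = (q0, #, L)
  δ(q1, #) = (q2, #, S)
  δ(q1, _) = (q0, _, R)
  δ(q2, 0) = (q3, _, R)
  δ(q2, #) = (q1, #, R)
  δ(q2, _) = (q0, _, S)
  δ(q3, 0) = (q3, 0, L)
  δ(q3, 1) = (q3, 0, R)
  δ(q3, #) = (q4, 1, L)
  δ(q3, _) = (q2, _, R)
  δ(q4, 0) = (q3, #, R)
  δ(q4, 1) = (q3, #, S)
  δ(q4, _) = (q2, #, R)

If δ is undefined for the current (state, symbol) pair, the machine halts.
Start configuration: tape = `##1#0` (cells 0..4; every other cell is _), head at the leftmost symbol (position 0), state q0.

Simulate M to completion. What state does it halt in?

q4

state=q0 head=0 tape=[#]#1#0   (q0,#)→(q3,0,R)
state=q3 head=1 tape=0[#]1#0   (q3,#)→(q4,1,L)
state=q4 head=0 tape=[0]11#0   (q4,0)→(q3,#,R)
state=q3 head=1 tape=#[1]1#0   (q3,1)→(q3,0,R)
state=q3 head=2 tape=#0[1]#0   (q3,1)→(q3,0,R)
state=q3 head=3 tape=#00[#]0   (q3,#)→(q4,1,L)
state=q4 head=2 tape=#0[0]10   (q4,0)→(q3,#,R)
state=q3 head=3 tape=#0#[1]0   (q3,1)→(q3,0,R)
state=q3 head=4 tape=#0#0[0]   (q3,0)→(q3,0,L)
state=q3 head=3 tape=#0#[0]0   (q3,0)→(q3,0,L)
state=q3 head=2 tape=#0[#]00   (q3,#)→(q4,1,L)
state=q4 head=1 tape=#[0]100   (q4,0)→(q3,#,R)
state=q3 head=2 tape=##[1]00   (q3,1)→(q3,0,R)
state=q3 head=3 tape=##0[0]0   (q3,0)→(q3,0,L)
state=q3 head=2 tape=##[0]00   (q3,0)→(q3,0,L)
state=q3 head=1 tape=#[#]000   (q3,#)→(q4,1,L)
state=q4 head=0 tape=[#]1000
No transition is defined for (q4, #); M halts in state q4.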